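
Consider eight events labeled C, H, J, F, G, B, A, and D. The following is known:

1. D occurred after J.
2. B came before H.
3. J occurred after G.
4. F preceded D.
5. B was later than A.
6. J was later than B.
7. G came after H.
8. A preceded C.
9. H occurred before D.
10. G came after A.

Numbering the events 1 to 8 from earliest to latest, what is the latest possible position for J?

J must come before D — 1 event forced after it.
Everything else can be placed before J in some valid order, so J can sit as late as position 8 − 1 = 7.

7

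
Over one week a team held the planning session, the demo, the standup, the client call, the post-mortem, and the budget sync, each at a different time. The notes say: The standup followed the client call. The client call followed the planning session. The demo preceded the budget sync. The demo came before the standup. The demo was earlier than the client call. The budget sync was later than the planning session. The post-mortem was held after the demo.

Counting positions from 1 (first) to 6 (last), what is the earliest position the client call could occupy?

The demo and the planning session must both come before the client call — 2 forced predecessors.
Nothing else is forced ahead of the client call, so its earliest slot is position 2 + 1 = 3.

3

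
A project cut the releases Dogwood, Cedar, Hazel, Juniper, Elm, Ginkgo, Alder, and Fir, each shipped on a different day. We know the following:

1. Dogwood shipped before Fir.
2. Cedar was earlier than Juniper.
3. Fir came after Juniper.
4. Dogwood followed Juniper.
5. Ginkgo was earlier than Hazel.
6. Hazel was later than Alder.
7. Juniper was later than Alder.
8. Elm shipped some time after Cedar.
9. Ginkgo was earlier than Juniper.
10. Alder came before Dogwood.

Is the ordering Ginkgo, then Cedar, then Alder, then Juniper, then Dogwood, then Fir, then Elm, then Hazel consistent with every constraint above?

Check each stated constraint against the proposed order — e.g. Cedar is ahead of Elm; Ginkgo is ahead of Hazel. Every pair is in the required order; nothing is violated.

yes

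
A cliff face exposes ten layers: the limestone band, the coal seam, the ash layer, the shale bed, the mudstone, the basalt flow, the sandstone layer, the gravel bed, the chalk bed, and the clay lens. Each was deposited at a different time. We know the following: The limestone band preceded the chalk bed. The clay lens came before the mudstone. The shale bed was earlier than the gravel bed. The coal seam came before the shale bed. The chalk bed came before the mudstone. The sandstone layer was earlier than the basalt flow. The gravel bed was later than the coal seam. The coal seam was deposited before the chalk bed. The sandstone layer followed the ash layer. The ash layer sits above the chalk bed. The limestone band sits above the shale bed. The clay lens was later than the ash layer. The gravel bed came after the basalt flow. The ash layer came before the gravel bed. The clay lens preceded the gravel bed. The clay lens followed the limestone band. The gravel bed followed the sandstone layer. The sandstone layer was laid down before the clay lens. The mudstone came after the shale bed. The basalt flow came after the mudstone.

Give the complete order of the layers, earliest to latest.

the coal seam, the shale bed, the limestone band, the chalk bed, the ash layer, the sandstone layer, the clay lens, the mudstone, the basalt flow, the gravel bed

The constraints fix every adjacent pair, so only one ordering works:
the coal seam → the shale bed → the limestone band → the chalk bed → the ash layer → the sandstone layer → the clay lens → the mudstone → the basalt flow → the gravel bed.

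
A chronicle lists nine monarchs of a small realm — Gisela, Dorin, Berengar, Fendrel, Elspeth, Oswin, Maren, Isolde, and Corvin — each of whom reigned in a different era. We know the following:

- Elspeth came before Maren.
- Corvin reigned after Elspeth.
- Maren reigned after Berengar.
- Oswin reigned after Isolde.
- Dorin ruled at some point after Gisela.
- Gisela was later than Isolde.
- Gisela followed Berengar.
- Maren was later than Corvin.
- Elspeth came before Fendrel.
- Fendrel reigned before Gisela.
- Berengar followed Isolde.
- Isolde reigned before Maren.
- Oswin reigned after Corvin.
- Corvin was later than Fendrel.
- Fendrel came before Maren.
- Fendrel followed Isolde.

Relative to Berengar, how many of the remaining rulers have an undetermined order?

Forced before Berengar: Isolde; forced after Berengar: Dorin, Gisela, and Maren.
That leaves Corvin, Elspeth, Fendrel, and Oswin with no forced order relative to Berengar — 4.

4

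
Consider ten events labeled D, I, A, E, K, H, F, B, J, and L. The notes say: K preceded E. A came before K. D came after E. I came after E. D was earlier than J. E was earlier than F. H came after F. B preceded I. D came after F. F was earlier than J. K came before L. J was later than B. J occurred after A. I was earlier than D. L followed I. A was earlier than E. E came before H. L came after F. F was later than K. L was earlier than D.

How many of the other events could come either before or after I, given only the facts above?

2

Forced before I: A, B, E, and K; forced after I: D, J, and L.
That leaves F and H with no forced order relative to I — 2.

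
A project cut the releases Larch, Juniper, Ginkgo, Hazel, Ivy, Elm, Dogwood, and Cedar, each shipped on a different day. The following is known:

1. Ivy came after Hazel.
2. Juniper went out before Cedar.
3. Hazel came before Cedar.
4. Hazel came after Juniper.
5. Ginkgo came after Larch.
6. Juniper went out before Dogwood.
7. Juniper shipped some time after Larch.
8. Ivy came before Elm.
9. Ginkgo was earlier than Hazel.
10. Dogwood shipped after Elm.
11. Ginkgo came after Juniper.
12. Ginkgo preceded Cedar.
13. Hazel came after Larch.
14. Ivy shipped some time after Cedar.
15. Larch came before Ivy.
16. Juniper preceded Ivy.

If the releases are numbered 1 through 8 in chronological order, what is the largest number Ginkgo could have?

3

Ginkgo must come before Cedar, Dogwood, Elm, Hazel, and Ivy — 5 releases forced after it.
Everything else can be placed before Ginkgo in some valid order, so Ginkgo can sit as late as position 8 − 5 = 3.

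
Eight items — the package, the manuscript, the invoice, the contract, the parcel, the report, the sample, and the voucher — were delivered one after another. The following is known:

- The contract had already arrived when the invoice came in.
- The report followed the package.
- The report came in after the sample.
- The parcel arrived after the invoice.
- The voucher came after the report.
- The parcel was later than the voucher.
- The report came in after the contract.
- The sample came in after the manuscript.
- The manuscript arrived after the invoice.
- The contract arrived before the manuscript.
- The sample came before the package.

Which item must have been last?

Every other item has a chain of constraints placing it before the parcel, so the parcel is last.

the parcel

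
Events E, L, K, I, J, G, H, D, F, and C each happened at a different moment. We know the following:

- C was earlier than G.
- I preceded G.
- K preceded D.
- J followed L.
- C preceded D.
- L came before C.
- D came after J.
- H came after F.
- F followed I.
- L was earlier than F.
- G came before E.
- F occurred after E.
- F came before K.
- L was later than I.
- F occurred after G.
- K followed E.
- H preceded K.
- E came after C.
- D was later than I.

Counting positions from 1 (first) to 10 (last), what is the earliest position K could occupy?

8

C, E, F, G, H, I, and L must all come before K — 7 forced predecessors.
Nothing else is forced ahead of K, so its earliest slot is position 7 + 1 = 8.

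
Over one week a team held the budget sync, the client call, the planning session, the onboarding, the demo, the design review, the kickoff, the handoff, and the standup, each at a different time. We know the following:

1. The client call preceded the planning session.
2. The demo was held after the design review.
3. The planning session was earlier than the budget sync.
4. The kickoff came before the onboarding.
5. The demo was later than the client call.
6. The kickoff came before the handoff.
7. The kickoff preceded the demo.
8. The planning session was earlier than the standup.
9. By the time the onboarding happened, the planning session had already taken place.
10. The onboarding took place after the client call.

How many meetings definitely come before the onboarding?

Directly stated before the onboarding: the client call, the kickoff, and the planning session.
No chain forces the budget sync (or any of the others) ahead of the onboarding.
That's the client call, the kickoff, and the planning session — 3 in all.

3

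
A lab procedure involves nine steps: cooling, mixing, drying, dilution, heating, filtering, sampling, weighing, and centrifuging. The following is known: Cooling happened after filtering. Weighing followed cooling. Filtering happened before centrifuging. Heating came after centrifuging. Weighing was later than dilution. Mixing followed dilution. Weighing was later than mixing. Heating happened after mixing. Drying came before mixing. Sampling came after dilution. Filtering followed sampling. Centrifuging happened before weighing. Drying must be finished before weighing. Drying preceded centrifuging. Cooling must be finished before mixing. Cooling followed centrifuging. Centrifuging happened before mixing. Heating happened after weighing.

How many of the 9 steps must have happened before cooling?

5

Directly stated before cooling: centrifuging and filtering.
Dilution reaches cooling via dilution → sampling → filtering → cooling.
Drying reaches cooling via drying → centrifuging → cooling.
Sampling reaches cooling via sampling → filtering → cooling.
No chain forces heating (or any of the others) ahead of cooling.
That's centrifuging, dilution, drying, filtering, and sampling — 5 in all.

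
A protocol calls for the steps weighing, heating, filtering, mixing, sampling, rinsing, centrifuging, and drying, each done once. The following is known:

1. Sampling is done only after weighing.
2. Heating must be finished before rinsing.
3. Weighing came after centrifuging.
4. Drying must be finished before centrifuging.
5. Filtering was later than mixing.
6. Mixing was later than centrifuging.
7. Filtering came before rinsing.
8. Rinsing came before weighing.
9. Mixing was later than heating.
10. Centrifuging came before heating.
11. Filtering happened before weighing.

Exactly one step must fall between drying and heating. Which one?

centrifuging

Tracing the constraints gives drying → centrifuging → heating, so centrifuging sits after drying and before heating.
No other step is forced both after drying and before heating.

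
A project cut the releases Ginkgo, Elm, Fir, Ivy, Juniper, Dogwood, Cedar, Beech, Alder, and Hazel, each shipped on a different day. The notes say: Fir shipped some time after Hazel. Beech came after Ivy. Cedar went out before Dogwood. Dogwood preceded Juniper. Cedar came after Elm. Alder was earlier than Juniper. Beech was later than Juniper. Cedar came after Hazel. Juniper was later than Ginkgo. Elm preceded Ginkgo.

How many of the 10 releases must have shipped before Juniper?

6

Directly stated before Juniper: Alder, Dogwood, and Ginkgo.
Cedar reaches Juniper via Cedar → Dogwood → Juniper.
Elm reaches Juniper via Elm → Ginkgo → Juniper.
Hazel reaches Juniper via Hazel → Cedar → Dogwood → Juniper.
No chain forces Beech (or any of the others) ahead of Juniper.
That's Alder, Cedar, Dogwood, Elm, Ginkgo, and Hazel — 6 in all.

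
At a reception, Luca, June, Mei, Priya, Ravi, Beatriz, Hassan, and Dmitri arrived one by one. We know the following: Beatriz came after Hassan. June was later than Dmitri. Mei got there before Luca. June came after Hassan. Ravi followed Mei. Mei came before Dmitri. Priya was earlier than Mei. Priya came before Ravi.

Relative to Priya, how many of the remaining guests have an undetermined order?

Forced after Priya: Dmitri, June, Luca, Mei, and Ravi.
That leaves Beatriz and Hassan with no forced order relative to Priya — 2.

2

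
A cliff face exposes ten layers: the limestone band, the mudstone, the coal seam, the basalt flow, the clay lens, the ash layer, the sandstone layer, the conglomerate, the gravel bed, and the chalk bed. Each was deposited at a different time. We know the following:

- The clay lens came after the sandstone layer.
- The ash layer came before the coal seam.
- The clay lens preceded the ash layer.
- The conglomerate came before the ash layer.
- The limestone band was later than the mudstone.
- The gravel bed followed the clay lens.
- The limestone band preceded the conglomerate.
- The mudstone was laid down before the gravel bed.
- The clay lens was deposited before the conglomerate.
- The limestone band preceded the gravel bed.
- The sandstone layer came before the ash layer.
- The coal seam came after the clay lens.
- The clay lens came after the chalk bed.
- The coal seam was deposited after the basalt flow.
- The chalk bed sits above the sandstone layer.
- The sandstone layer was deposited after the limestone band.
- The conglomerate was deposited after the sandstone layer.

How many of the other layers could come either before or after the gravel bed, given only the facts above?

Forced before the gravel bed: the chalk bed, the clay lens, the limestone band, the mudstone, and the sandstone layer.
That leaves the ash layer, the basalt flow, the coal seam, and the conglomerate with no forced order relative to the gravel bed — 4.

4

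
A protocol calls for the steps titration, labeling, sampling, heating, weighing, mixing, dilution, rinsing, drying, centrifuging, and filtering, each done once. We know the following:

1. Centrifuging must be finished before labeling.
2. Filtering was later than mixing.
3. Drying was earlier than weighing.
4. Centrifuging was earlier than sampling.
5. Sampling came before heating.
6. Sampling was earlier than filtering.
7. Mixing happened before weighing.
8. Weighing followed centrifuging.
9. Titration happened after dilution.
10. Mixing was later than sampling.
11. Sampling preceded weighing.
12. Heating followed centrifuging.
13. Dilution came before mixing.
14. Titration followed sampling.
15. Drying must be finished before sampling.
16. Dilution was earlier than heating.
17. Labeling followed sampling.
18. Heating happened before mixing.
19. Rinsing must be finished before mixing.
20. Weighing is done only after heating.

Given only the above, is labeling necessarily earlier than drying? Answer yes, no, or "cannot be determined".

Tracing the constraints gives drying → sampling → labeling, so drying must come before labeling.
That means labeling cannot be before drying.

no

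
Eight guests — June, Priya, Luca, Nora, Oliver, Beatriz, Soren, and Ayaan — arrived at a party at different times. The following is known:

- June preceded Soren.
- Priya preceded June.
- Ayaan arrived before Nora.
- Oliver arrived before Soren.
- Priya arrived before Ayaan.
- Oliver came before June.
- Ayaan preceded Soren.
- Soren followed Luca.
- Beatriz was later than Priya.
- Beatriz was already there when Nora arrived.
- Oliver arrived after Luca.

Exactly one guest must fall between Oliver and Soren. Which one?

Tracing the constraints gives Oliver → June → Soren, so June sits after Oliver and before Soren.
No other guest is forced both after Oliver and before Soren.

June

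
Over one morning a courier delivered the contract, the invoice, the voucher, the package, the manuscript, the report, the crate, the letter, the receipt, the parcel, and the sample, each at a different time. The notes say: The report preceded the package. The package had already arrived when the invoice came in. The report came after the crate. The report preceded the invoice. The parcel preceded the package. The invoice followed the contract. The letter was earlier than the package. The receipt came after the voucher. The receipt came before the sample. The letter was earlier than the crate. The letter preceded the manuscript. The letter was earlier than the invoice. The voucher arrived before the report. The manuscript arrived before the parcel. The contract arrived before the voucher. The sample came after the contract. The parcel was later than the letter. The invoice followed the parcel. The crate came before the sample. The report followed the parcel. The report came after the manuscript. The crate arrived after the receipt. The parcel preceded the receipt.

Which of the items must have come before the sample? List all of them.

the contract, the crate, the letter, the manuscript, the parcel, the receipt, the voucher

Directly stated before the sample: the contract, the crate, and the receipt.
The letter reaches the sample via the letter → the crate → the sample.
The manuscript reaches the sample via the manuscript → the parcel → the receipt → the sample.
The parcel reaches the sample via the parcel → the receipt → the sample.
Likewise the voucher reaches the sample by chaining the stated constraints.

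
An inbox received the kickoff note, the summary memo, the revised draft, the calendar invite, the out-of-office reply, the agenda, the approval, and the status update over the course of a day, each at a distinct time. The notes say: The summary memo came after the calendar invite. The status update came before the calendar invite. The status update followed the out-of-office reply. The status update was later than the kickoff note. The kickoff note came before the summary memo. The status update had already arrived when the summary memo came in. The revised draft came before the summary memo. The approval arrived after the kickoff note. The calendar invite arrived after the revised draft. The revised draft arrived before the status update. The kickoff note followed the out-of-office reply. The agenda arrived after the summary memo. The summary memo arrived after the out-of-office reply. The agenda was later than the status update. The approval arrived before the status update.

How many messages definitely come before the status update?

4

Directly stated before the status update: the approval, the kickoff note, the out-of-office reply, and the revised draft.
No chain forces the calendar invite (or any of the others) ahead of the status update.
That's the approval, the kickoff note, the out-of-office reply, and the revised draft — 4 in all.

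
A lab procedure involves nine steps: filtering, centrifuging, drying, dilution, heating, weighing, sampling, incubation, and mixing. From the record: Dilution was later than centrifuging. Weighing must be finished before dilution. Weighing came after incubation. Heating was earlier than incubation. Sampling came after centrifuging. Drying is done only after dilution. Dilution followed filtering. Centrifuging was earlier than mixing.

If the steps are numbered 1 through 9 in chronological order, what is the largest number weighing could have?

7

Weighing must come before dilution and drying — 2 steps forced after it.
Everything else can be placed before weighing in some valid order, so weighing can sit as late as position 9 − 2 = 7.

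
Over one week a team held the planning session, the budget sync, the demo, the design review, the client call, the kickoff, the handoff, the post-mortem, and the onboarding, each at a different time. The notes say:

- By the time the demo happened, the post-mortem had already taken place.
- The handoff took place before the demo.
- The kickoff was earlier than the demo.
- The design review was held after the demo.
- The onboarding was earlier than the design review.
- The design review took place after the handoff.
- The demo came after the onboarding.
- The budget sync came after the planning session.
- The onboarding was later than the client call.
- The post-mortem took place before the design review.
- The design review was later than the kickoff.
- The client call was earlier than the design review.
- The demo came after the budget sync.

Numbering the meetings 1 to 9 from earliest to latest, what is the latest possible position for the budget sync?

The budget sync must come before the demo and the design review — 2 meetings forced after it.
Everything else can be placed before the budget sync in some valid order, so the budget sync can sit as late as position 9 − 2 = 7.

7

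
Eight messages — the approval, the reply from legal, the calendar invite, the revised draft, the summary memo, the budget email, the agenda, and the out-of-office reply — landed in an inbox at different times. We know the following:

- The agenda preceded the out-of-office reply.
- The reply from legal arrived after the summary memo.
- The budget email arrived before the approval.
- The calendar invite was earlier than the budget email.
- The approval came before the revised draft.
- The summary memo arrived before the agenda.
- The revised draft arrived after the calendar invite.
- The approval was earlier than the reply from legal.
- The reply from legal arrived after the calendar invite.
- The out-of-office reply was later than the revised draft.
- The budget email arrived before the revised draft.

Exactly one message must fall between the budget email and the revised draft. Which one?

the approval

Tracing the constraints gives the budget email → the approval → the revised draft, so the approval sits after the budget email and before the revised draft.
No other message is forced both after the budget email and before the revised draft.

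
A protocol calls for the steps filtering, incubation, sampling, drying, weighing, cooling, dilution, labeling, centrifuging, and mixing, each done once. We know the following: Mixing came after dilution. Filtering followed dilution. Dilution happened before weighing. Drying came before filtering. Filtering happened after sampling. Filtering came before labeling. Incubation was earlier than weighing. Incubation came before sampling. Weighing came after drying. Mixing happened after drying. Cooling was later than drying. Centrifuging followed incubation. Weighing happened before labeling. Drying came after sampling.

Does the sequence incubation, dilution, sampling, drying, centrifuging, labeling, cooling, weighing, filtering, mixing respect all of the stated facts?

The constraints require filtering before labeling, but in the proposed sequence labeling appears ahead of filtering. That one violation is enough.

no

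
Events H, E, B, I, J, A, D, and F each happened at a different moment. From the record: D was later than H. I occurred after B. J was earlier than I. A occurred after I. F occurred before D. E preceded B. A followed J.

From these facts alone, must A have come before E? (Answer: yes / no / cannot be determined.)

Tracing the constraints gives E → B → I → A, so E must come before A.
That means A cannot be before E.

no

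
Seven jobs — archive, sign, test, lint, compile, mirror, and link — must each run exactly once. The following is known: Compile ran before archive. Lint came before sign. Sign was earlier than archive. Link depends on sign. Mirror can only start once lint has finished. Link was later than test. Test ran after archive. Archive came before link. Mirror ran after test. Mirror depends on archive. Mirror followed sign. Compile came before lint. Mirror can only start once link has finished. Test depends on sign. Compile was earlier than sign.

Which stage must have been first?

compile

Compile has a chain of constraints placing it before every other stage, so compile must be first.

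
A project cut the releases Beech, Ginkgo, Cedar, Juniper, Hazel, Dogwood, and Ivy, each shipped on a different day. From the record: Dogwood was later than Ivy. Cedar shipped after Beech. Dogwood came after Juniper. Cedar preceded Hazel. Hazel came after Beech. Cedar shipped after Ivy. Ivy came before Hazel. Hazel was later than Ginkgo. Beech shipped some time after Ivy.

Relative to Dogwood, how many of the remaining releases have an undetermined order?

Forced before Dogwood: Ivy and Juniper.
That leaves Beech, Cedar, Ginkgo, and Hazel with no forced order relative to Dogwood — 4.

4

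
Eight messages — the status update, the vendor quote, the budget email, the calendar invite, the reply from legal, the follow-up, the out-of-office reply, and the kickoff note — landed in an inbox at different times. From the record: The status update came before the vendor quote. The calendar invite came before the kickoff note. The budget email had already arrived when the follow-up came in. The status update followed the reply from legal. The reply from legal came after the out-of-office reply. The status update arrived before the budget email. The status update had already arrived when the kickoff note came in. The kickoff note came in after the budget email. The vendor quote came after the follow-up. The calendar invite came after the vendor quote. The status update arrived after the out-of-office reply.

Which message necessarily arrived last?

the kickoff note

Every other message has a chain of constraints placing it before the kickoff note, so the kickoff note is last.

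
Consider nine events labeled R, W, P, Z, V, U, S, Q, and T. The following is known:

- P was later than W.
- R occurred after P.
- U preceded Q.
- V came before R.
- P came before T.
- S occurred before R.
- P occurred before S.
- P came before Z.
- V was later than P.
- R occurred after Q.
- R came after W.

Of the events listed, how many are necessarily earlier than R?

6

Directly stated before R: P, Q, S, V, and W.
U reaches R via U → Q → R.
No chain forces T (or any of the others) ahead of R.
That's P, Q, S, U, V, and W — 6 in all.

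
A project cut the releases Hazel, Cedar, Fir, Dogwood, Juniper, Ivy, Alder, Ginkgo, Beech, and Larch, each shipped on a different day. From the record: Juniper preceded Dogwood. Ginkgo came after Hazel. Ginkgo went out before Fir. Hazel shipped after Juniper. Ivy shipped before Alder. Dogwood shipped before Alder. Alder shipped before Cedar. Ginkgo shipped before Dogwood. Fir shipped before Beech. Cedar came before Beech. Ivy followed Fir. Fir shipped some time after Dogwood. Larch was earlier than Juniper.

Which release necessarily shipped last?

Beech

Every other release has a chain of constraints placing it before Beech, so Beech is last.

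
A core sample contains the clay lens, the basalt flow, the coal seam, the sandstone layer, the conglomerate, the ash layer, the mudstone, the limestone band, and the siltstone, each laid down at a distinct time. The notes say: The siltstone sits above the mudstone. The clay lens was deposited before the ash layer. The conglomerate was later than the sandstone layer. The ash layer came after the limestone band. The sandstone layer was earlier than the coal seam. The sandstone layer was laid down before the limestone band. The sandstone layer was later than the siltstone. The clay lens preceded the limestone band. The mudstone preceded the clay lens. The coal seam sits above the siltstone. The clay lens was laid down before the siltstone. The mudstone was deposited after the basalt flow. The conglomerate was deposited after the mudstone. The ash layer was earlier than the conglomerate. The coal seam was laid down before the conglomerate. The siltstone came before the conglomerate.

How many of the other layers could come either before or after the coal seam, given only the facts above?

2

Forced before the coal seam: the basalt flow, the clay lens, the mudstone, the sandstone layer, and the siltstone; forced after the coal seam: the conglomerate.
That leaves the ash layer and the limestone band with no forced order relative to the coal seam — 2.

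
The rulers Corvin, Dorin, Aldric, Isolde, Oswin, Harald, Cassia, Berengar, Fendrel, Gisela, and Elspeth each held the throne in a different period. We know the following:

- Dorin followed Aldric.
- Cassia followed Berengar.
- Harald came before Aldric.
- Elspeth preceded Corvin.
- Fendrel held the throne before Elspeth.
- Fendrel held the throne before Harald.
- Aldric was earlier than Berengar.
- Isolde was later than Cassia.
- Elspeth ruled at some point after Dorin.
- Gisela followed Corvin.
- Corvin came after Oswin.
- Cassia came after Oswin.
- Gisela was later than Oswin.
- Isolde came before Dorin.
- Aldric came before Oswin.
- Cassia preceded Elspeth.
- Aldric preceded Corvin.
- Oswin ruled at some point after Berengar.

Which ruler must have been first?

Fendrel

Fendrel has a chain of constraints placing them before every other ruler, so Fendrel must be first.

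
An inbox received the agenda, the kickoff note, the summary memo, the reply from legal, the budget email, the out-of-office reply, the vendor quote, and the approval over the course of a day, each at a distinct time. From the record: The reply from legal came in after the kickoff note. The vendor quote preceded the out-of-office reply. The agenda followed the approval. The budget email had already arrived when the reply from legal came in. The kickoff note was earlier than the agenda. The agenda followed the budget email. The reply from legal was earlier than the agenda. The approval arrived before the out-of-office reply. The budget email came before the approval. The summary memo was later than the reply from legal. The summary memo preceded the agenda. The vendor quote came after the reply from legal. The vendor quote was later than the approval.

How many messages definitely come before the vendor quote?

Directly stated before the vendor quote: the approval and the reply from legal.
The budget email reaches the vendor quote via the budget email → the reply from legal → the vendor quote.
The kickoff note reaches the vendor quote via the kickoff note → the reply from legal → the vendor quote.
No chain forces the agenda (or any of the others) ahead of the vendor quote.
That's the approval, the budget email, the kickoff note, and the reply from legal — 4 in all.

4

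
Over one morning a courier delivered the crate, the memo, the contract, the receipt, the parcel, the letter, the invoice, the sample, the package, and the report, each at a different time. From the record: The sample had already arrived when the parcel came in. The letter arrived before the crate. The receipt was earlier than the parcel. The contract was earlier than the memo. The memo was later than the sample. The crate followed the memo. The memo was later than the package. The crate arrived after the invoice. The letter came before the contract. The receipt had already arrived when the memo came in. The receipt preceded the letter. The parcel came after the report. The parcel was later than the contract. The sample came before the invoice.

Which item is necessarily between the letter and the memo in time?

Tracing the constraints gives the letter → the contract → the memo, so the contract sits after the letter and before the memo.
No other item is forced both after the letter and before the memo.

the contract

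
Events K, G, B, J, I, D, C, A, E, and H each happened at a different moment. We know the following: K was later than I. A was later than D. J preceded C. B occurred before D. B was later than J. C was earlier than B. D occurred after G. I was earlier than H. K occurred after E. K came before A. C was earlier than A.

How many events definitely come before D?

4

Directly stated before D: B and G.
C reaches D via C → B → D.
J reaches D via J → B → D.
No chain forces I (or any of the others) ahead of D.
That's B, C, G, and J — 4 in all.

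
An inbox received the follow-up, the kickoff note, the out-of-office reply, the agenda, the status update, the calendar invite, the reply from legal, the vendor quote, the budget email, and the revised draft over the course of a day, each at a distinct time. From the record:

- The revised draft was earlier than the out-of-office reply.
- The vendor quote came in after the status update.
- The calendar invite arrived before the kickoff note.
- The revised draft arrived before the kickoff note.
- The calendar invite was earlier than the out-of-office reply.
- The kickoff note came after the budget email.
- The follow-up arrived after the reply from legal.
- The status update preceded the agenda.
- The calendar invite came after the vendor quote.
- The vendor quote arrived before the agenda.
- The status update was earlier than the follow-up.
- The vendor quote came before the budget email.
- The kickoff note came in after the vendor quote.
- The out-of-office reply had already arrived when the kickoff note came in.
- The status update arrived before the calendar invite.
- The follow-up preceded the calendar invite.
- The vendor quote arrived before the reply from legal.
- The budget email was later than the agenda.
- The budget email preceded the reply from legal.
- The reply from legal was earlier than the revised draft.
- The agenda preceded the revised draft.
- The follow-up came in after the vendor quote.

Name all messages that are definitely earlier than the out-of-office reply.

Directly stated before the out-of-office reply: the calendar invite and the revised draft.
The agenda reaches the out-of-office reply via the agenda → the revised draft → the out-of-office reply.
The budget email reaches the out-of-office reply via the budget email → the reply from legal → the revised draft → the out-of-office reply.
The follow-up reaches the out-of-office reply via the follow-up → the calendar invite → the out-of-office reply.
Likewise the reply from legal, the status update, and the vendor quote each reach the out-of-office reply by chaining the stated constraints.

the agenda, the budget email, the calendar invite, the follow-up, the reply from legal, the revised draft, the status update, the vendor quote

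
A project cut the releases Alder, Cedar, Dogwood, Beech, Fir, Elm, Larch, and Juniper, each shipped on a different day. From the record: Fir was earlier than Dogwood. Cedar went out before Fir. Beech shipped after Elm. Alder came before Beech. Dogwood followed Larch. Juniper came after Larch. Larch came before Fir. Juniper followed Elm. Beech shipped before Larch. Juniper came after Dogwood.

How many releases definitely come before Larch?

Directly stated before Larch: Beech.
Alder reaches Larch via Alder → Beech → Larch.
Elm reaches Larch via Elm → Beech → Larch.
That's Alder, Beech, and Elm — 3 in all.

3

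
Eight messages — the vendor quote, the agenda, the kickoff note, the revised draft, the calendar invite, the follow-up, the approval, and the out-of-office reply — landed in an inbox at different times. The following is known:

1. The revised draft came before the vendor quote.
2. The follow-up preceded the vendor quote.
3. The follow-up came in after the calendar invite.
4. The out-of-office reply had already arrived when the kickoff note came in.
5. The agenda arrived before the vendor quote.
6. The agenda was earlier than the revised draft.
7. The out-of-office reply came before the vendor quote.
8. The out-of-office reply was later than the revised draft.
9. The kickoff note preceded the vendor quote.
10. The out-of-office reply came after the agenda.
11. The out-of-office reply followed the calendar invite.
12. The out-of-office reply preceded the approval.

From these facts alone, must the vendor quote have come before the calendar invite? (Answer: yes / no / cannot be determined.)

no

Tracing the constraints gives the calendar invite → the out-of-office reply → the vendor quote, so the calendar invite must come before the vendor quote.
That means the vendor quote cannot be before the calendar invite.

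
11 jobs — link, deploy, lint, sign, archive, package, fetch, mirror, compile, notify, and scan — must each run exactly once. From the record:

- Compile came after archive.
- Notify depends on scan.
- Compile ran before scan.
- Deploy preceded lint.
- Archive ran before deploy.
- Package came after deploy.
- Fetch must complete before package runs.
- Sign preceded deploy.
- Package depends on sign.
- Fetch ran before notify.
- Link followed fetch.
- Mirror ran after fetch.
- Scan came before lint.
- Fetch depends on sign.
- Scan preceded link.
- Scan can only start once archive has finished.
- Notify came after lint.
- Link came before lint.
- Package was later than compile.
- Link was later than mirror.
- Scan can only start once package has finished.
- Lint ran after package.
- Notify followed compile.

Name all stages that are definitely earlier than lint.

Directly stated before lint: deploy, link, package, and scan.
Archive reaches lint via archive → deploy → lint.
Compile reaches lint via compile → package → lint.
Fetch reaches lint via fetch → link → lint.
Likewise mirror and sign each reach lint by chaining the stated constraints.

archive, compile, deploy, fetch, link, mirror, package, scan, sign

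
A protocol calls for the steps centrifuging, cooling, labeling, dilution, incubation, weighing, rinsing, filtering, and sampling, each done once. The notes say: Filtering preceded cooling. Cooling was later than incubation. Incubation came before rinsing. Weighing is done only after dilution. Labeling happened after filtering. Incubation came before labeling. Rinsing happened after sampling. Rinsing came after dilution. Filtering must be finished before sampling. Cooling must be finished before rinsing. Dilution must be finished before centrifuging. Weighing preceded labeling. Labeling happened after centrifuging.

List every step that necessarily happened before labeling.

Directly stated before labeling: centrifuging, filtering, incubation, and weighing.
Dilution reaches labeling via dilution → weighing → labeling.
No chain forces rinsing (or any of the others) ahead of labeling.

centrifuging, dilution, filtering, incubation, weighing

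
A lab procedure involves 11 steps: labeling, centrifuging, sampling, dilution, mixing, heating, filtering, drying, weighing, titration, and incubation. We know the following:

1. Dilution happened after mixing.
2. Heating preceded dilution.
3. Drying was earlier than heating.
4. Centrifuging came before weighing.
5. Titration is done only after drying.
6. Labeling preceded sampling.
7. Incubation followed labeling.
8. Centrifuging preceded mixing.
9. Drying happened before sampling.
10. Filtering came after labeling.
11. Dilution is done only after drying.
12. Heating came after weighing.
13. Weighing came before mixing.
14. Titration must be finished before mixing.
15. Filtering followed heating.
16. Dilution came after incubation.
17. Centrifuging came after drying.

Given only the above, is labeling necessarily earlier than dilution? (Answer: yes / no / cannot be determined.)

yes

Chain the constraints: labeling → incubation → dilution. Each link is directly stated, so labeling comes before dilution.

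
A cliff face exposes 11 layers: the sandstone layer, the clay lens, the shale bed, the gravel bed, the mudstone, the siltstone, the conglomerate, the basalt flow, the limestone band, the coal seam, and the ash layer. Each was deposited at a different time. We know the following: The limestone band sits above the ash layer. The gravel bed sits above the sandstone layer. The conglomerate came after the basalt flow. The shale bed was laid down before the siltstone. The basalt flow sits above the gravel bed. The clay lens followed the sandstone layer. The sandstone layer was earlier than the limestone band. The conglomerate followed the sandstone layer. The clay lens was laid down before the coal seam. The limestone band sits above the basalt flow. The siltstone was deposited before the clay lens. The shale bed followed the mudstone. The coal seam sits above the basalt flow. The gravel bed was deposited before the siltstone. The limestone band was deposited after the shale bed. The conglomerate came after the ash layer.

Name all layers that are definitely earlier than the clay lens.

Directly stated before the clay lens: the sandstone layer and the siltstone.
The gravel bed reaches the clay lens via the gravel bed → the siltstone → the clay lens.
The mudstone reaches the clay lens via the mudstone → the shale bed → the siltstone → the clay lens.
The shale bed reaches the clay lens via the shale bed → the siltstone → the clay lens.
No chain forces the coal seam (or any of the others) ahead of the clay lens.

the gravel bed, the mudstone, the sandstone layer, the shale bed, the siltstone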